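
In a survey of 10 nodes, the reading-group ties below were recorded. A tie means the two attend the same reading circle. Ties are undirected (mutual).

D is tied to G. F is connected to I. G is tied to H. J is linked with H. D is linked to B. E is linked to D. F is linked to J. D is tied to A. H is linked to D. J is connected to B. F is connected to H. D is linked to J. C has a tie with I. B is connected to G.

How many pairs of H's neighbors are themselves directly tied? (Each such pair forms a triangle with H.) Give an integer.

3

H's neighbors: D, F, G, and J.
Neighbor pairs that are themselves tied: H–D–G; H–D–J; H–F–J. Each forms one triangle with H, for 3 in total.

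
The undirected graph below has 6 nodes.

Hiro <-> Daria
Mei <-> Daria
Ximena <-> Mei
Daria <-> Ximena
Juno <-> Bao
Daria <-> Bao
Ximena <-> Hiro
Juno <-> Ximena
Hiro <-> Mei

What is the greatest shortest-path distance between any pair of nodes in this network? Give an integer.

2

Eccentricity of each node (its greatest distance to any other): Bao:2, Daria:2, Hiro:2, Juno:2, Mei:2, Ximena:2.
The maximum eccentricity is 2, realized for instance by the pair Ximena–Bao via Ximena – Daria – Bao. So the diameter is 2.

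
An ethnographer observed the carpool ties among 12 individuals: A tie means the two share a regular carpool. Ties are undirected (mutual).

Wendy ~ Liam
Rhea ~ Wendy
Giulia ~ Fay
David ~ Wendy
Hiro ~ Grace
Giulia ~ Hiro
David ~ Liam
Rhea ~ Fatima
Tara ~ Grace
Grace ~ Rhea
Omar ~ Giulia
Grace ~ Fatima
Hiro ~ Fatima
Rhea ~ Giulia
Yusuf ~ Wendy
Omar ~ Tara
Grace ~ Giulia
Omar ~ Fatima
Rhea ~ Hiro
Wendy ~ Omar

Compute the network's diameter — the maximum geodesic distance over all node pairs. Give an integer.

Eccentricity of each node (its greatest distance to any other): David:4, Fatima:3, Fay:4, Giulia:3, Grace:3, Hiro:3, Liam:4, Omar:2, Rhea:2, Tara:3, Wendy:3, Yusuf:4.
The maximum eccentricity is 4, realized for instance by the pair Yusuf–Fay via Yusuf – Wendy – Rhea – Giulia – Fay. So the diameter is 4.

4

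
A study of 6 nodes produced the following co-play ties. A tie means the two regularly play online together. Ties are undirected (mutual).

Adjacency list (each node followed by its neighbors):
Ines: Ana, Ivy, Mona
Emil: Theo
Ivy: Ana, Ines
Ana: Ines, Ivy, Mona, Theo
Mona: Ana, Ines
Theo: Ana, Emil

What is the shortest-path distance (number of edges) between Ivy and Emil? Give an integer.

3

One shortest route is Ivy – Ana – Theo – Emil, which uses 3 edges, and at distance 2 from Ivy we only reach {Mona, Theo}, which does not include Emil. So d(Ivy,Emil) = 3.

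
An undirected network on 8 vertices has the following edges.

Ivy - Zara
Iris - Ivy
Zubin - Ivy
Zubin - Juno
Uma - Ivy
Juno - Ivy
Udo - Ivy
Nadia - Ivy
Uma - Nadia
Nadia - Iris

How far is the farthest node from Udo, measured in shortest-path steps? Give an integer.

Distances from Udo: Iris:2, Ivy:1, Juno:2, Nadia:2, Uma:2, Zara:2, Zubin:2.
The largest is 2 (to Nadia, Juno, Iris, Uma, Zubin, and Zara), so the eccentricity of Udo is 2.

2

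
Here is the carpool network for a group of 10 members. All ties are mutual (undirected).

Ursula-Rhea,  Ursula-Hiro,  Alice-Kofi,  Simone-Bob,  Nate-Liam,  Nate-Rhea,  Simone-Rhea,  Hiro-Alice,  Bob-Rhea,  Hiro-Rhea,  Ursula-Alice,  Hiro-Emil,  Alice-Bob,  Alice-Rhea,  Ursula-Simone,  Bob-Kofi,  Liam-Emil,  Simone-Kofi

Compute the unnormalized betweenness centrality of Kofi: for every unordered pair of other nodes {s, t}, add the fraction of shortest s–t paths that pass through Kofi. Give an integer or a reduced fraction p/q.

1/4

Pairs whose geodesics pass through Kofi — Alice–Simone: 1/4.
All other pairs contribute 0.
Summing the contributions gives betweenness(Kofi) = 1/4.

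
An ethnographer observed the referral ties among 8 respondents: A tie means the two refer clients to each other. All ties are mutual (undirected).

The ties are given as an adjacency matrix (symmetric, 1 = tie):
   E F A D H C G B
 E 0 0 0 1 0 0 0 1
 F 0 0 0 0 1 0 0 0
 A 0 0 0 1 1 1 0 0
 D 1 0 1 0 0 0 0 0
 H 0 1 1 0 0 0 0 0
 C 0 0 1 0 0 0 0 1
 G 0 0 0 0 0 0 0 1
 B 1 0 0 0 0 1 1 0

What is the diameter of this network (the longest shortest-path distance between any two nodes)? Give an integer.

Eccentricity of each node (its greatest distance to any other): A:3, B:4, C:3, D:3, E:4, F:5, G:5, H:4.
The maximum eccentricity is 5, realized for instance by the pair F–G via F – H – A – C – B – G. So the diameter is 5.

5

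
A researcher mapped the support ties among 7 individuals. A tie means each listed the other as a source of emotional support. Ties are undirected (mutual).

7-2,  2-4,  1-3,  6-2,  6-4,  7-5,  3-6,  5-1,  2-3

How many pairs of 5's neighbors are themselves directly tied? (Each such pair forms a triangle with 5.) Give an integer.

5's neighbors are 1 and 7, but none of them are tied to each other, so no triangle contains 5.

0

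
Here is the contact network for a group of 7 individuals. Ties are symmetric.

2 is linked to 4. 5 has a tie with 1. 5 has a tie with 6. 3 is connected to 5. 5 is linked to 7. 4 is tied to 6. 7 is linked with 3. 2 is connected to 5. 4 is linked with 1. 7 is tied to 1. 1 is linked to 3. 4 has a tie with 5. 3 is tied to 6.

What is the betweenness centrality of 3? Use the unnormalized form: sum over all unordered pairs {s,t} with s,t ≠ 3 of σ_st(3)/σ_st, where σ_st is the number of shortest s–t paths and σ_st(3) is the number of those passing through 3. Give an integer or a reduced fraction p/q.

Pairs whose geodesics pass through 3 — 7–6: 1/2; 6–1: 1/3.
All other pairs contribute 0.
Summing the contributions gives betweenness(3) = 5/6.

5/6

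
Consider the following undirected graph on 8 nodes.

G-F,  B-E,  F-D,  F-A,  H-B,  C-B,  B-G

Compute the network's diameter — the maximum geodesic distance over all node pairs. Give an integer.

4

Eccentricity of each node (its greatest distance to any other): A:4, B:3, C:4, D:4, E:4, F:3, G:2, H:4.
The maximum eccentricity is 4, realized for instance by the pair A–C via A – F – G – B – C. So the diameter is 4.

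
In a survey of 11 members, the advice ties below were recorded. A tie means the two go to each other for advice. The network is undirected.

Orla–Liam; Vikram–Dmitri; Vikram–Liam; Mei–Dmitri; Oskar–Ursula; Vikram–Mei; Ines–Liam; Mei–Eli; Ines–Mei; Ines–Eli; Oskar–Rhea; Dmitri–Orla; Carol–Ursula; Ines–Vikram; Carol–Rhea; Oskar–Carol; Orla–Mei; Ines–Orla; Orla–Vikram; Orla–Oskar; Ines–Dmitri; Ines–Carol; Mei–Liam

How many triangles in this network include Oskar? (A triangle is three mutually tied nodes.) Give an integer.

Oskar's neighbors: Carol, Orla, Rhea, and Ursula.
Neighbor pairs that are themselves tied: Oskar–Carol–Rhea; Oskar–Carol–Ursula. Each forms one triangle with Oskar, for 2 in total.

2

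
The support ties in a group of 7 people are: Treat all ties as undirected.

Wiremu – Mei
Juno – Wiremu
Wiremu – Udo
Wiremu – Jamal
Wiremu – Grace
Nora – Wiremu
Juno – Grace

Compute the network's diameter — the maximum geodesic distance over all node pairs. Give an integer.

2

Eccentricity of each node (its greatest distance to any other): Grace:2, Jamal:2, Juno:2, Mei:2, Nora:2, Udo:2, Wiremu:1.
The maximum eccentricity is 2, realized for instance by the pair Mei–Nora via Mei – Wiremu – Nora. So the diameter is 2.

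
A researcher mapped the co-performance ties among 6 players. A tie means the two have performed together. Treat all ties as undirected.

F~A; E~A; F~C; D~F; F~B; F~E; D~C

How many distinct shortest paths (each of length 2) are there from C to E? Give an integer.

The shortest distance is 2, and the only length-2 path is C–F–E. So there is exactly 1 shortest path.

1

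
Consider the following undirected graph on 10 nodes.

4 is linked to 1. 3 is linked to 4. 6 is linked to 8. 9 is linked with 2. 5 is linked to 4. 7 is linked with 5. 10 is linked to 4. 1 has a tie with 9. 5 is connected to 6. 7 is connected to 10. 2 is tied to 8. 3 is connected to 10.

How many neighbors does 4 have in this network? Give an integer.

4

4 is directly tied to 1, 3, 5, and 10. That is 4 neighbors, so the degree of 4 is 4.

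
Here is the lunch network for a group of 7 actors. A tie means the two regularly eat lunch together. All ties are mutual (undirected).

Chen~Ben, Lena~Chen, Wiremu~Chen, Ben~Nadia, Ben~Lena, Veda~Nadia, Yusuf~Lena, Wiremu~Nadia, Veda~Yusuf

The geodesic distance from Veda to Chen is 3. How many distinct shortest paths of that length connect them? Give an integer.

3

The shortest distance is 3. The length-3 paths are: Veda–Nadia–Ben–Chen; Veda–Yusuf–Lena–Chen; Veda–Nadia–Wiremu–Chen.
That gives 3 distinct shortest paths.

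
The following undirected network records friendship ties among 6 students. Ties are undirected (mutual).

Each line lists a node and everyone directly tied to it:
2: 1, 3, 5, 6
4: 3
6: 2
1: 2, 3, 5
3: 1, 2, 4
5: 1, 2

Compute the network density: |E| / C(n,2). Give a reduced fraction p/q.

7/15

There are 7 edges and 6 nodes, so the maximum possible is C(6,2) = 15.
Density = 7/15.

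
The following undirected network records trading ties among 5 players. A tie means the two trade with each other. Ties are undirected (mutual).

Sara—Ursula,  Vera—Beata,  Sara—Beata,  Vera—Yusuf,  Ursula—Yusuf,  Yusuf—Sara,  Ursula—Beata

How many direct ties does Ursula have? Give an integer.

3

Ursula is directly tied to Beata, Sara, and Yusuf. That is 3 neighbors, so the degree of Ursula is 3.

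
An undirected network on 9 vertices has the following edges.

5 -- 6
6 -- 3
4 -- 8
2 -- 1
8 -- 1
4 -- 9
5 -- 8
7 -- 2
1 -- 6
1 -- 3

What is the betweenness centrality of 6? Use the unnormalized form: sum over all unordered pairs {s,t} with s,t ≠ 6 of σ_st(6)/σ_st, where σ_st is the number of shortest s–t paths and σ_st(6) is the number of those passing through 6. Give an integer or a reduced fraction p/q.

Pairs whose geodesics pass through 6 — 1–5: 1/2; 3–5: 1; 2–5: 1/2; 5–7: 1/2.
All other pairs contribute 0.
Summing the contributions gives betweenness(6) = 5/2.

5/2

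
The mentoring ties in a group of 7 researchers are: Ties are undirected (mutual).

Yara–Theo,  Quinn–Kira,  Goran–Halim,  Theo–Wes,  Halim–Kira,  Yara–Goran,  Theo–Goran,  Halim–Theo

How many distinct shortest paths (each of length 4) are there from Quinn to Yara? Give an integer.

The shortest distance is 4. The length-4 paths are: Quinn–Kira–Halim–Goran–Yara; Quinn–Kira–Halim–Theo–Yara.
That gives 2 distinct shortest paths.

2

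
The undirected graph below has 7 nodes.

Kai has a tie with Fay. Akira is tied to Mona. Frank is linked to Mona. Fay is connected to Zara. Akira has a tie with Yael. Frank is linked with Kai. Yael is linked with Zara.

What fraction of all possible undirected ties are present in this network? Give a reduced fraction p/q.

1/3

There are 7 edges and 7 nodes, so the maximum possible is C(7,2) = 21.
Density = 7/21 = 1/3.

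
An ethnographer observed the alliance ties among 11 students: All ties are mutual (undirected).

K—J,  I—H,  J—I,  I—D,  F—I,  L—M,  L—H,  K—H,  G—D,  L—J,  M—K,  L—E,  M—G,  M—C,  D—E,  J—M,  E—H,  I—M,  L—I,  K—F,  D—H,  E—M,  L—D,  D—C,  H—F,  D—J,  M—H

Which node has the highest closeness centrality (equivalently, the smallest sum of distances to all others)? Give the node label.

M

Farness (sum of distances to all others) for each node — C:19, D:13, E:16, F:19, G:19, H:13, I:14, J:15, K:16, L:14, M:12.
The smallest farness is 12, for M, so M has the highest closeness.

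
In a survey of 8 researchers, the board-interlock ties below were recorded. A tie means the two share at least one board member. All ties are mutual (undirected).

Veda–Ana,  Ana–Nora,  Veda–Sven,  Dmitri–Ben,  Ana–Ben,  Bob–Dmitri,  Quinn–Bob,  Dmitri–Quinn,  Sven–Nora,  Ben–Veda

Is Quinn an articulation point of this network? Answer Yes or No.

Even without Quinn, every remaining node can still reach every other (the residual graph is connected), so Quinn is not a cut vertex.

No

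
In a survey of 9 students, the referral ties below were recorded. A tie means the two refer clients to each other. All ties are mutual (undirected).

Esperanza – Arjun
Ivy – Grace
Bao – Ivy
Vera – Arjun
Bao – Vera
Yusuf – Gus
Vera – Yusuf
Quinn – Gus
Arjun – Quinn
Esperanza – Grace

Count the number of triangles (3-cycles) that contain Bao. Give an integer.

Bao's neighbors are Ivy and Vera, but none of them are tied to each other, so no triangle contains Bao.

0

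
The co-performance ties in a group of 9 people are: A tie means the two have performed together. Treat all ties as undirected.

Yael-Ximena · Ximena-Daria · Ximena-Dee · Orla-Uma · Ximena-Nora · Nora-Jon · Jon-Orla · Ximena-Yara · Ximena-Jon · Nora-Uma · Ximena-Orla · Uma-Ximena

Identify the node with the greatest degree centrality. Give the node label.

Degrees — Daria:1, Dee:1, Jon:3, Nora:3, Orla:3, Uma:3, Ximena:8, Yael:1, Yara:1.
The maximum is 8, attained only by Ximena.

Ximena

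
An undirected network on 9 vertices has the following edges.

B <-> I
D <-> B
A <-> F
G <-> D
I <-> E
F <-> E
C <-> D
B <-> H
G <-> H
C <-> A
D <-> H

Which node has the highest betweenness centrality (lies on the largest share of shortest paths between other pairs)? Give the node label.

D

Unnormalized betweenness of each node: A:9/2, B:15/2, C:13/2, D:10, E:7/2, F:3, G:0, H:3/2, I:11/2.
D has the largest value, 10, making it the main broker — the node through which the most shortest paths run.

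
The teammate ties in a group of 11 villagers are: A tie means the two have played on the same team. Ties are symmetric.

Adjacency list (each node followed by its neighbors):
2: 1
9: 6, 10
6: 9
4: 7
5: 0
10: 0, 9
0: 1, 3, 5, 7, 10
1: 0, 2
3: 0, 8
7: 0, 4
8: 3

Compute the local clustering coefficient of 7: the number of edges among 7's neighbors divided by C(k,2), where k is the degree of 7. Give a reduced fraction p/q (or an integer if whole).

7's neighbors: 0 and 4 (k = 2).
Possible neighbor pairs: C(2,2) = 1. Edges among them: none → e = 0.
Clustering(7) = 0/1.

0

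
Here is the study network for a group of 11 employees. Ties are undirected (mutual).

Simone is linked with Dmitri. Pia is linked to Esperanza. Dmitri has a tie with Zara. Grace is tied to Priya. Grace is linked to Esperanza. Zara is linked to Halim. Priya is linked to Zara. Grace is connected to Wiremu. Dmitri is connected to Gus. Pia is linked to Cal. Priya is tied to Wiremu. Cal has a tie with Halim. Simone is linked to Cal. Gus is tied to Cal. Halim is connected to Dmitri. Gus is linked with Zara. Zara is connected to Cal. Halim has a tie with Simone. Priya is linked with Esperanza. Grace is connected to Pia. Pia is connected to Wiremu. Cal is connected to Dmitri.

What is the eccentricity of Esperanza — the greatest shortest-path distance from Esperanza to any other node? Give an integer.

Distances from Esperanza: Cal:2, Dmitri:3, Grace:1, Gus:3, Halim:3, Pia:1, Priya:1, Simone:3, Wiremu:2, Zara:2.
The largest is 3 (to Simone, Gus, Dmitri, and Halim), so the eccentricity of Esperanza is 3.

3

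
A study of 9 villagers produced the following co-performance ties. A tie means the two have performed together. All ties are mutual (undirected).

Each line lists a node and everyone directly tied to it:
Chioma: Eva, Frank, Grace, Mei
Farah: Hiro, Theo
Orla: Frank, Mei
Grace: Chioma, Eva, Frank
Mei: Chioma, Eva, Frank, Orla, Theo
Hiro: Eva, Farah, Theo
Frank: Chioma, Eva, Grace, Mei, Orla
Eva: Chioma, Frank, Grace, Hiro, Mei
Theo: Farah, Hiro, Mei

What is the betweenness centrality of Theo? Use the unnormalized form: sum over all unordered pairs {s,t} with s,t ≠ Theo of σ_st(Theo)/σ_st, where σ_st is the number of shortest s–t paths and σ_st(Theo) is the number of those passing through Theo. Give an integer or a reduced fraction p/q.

23/6

Pairs whose geodesics pass through Theo — Hiro–Orla: 1/3; Hiro–Mei: 1/2; Farah–Frank: 1/2; Farah–Chioma: 1/2; Farah–Orla: 1; Farah–Mei: 1.
All other pairs contribute 0.
Summing the contributions gives betweenness(Theo) = 23/6.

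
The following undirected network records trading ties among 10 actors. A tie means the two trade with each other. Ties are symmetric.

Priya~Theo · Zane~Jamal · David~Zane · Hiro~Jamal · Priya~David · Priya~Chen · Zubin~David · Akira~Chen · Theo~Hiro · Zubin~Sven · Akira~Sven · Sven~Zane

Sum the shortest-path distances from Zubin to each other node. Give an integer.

21

Distances from Zubin: Akira:2, Chen:3, David:1, Hiro:4, Jamal:3, Priya:2, Sven:1, Theo:3, Zane:2.
Sum = 2 + 3 + 1 + 4 + 3 + 2 + 1 + 3 + 2 = 21.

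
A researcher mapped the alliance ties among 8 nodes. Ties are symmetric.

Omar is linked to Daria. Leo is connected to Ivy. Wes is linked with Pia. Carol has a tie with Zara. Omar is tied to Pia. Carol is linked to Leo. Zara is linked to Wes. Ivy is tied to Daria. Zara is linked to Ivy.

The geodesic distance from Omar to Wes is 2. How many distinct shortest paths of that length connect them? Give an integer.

The shortest distance is 2, and the only length-2 path is Omar–Pia–Wes. So there is exactly 1 shortest path.

1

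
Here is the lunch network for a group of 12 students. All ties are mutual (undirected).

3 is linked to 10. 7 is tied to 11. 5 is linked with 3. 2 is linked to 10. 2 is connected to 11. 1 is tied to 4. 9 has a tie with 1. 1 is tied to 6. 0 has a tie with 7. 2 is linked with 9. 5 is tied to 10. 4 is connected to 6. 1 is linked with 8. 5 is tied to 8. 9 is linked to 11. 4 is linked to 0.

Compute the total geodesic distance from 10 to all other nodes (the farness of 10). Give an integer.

27

Distances from 10: 0:4, 1:3, 2:1, 3:1, 4:4, 5:1, 6:4, 7:3, 8:2, 9:2, 11:2.
Sum = 4 + 3 + 1 + 1 + 4 + 1 + 4 + 3 + 2 + 2 + 2 = 27.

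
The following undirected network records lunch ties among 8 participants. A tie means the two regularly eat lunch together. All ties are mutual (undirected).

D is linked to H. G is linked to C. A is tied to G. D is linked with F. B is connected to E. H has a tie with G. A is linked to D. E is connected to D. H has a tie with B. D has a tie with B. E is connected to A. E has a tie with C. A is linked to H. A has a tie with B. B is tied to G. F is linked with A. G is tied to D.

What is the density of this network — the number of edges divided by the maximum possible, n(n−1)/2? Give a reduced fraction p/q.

17/28

There are 17 edges and 8 nodes, so the maximum possible is C(8,2) = 28.
Density = 17/28.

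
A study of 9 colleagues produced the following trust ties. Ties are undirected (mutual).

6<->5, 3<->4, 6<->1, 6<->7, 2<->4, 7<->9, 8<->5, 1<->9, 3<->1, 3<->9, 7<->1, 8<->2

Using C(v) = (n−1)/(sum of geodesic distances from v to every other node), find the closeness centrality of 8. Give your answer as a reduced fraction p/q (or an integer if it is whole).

8/19

Distances from 8: 1:3, 2:1, 3:3, 4:2, 5:1, 6:2, 7:3, 9:4. Sum = 19.
n = 9, so closeness = 8/19.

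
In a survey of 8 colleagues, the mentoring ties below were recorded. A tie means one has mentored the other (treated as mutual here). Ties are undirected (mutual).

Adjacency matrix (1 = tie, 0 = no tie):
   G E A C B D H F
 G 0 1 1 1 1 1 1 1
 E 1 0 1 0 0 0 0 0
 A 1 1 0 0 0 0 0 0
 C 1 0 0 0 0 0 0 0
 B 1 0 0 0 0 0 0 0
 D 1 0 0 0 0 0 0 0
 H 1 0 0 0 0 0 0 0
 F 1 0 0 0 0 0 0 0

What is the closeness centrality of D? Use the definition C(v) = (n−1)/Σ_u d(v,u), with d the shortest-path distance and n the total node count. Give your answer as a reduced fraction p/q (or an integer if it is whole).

Distances from D: A:2, B:2, C:2, E:2, F:2, G:1, H:2. Sum = 13.
n = 8, so closeness = 7/13.

7/13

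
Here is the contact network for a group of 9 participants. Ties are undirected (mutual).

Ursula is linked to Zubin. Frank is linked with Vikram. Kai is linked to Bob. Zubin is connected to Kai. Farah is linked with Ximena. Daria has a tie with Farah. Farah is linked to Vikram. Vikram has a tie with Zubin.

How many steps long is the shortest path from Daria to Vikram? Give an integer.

2

One shortest route is Daria – Farah – Vikram, which uses 2 edges, and Daria and Vikram are not directly tied, so nothing shorter exists. So d(Daria,Vikram) = 2.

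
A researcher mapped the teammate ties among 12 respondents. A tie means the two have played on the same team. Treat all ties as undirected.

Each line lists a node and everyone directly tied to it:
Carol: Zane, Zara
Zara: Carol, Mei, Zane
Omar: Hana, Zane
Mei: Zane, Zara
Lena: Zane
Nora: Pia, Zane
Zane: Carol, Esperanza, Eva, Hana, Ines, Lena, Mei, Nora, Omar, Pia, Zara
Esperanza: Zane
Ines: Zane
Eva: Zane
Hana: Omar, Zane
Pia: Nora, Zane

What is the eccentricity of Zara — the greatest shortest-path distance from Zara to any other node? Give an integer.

2

Distances from Zara: Carol:1, Esperanza:2, Eva:2, Hana:2, Ines:2, Lena:2, Mei:1, Nora:2, Omar:2, Pia:2, Zane:1.
The largest is 2 (to Lena, Omar, Eva, Hana, Nora, Pia, Ines, and Esperanza), so the eccentricity of Zara is 2.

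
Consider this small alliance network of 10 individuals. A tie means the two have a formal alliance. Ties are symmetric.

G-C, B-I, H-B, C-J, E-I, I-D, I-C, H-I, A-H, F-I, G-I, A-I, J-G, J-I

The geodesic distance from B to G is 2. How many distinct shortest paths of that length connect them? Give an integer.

The shortest distance is 2, and the only length-2 path is B–I–G. So there is exactly 1 shortest path.

1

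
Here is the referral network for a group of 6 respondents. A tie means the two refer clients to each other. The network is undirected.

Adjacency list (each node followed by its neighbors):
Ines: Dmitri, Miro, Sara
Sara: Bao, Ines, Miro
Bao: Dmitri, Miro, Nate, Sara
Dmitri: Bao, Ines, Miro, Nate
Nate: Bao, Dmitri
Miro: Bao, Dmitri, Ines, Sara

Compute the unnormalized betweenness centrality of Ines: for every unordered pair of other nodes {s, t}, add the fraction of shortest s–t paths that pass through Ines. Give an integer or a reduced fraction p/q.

1/3

Pairs whose geodesics pass through Ines — Sara–Dmitri: 1/3.
All other pairs contribute 0.
Summing the contributions gives betweenness(Ines) = 1/3.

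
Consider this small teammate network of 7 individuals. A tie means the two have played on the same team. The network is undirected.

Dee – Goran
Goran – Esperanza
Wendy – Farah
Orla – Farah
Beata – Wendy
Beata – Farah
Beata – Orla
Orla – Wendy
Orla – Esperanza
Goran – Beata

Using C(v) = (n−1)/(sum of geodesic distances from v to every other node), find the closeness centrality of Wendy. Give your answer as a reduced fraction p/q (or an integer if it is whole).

3/5

Distances from Wendy: Beata:1, Dee:3, Esperanza:2, Farah:1, Goran:2, Orla:1. Sum = 10.
n = 7, so closeness = 6/10 = 3/5.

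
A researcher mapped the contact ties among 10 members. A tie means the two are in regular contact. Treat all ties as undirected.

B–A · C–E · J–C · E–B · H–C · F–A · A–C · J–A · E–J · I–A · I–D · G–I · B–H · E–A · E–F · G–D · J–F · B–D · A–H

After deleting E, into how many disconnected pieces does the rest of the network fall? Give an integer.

E's neighbors (A, B, C, F, and J) remain reachable from one another through other ties, so the rest of the network stays in one piece.

1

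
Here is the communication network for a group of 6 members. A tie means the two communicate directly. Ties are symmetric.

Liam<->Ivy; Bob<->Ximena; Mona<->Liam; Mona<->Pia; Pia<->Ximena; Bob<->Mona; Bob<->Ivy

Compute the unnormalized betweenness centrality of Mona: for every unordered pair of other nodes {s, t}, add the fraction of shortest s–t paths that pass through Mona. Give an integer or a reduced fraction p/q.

10/3

Pairs whose geodesics pass through Mona — Liam–Bob: 1/2; Liam–Ximena: 2/3; Liam–Pia: 1; Ivy–Pia: 2/3; Bob–Pia: 1/2.
All other pairs contribute 0.
Summing the contributions gives betweenness(Mona) = 10/3.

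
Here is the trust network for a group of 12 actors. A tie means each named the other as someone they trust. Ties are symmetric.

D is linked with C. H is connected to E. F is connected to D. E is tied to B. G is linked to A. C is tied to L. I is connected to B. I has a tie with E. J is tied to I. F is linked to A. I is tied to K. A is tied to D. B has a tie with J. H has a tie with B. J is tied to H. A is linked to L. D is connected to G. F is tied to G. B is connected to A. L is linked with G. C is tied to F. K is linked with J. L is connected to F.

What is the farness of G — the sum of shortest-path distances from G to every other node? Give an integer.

24

Distances from G: A:1, B:2, C:2, D:1, E:3, F:1, H:3, I:3, J:3, K:4, L:1.
Sum = 1 + 2 + 2 + 1 + 3 + 1 + 3 + 3 + 3 + 4 + 1 = 24.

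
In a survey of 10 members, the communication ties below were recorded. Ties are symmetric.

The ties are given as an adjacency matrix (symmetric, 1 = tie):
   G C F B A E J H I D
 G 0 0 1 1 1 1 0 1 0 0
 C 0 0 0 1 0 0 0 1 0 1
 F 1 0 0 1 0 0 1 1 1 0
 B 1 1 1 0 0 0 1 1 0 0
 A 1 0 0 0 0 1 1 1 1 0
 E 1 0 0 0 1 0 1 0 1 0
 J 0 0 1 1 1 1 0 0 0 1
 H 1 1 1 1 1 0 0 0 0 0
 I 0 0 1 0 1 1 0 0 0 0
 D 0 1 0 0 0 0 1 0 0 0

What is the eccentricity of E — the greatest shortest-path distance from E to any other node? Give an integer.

Distances from E: A:1, B:2, C:3, D:2, F:2, G:1, H:2, I:1, J:1.
The largest is 3 (to C), so the eccentricity of E is 3.

3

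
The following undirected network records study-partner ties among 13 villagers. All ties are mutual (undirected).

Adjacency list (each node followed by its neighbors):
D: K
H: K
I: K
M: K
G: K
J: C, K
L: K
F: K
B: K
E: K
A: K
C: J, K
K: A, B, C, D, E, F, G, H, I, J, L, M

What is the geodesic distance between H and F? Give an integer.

2

One shortest route is H – K – F, which uses 2 edges, and H and F are not directly tied, so nothing shorter exists. So d(H,F) = 2.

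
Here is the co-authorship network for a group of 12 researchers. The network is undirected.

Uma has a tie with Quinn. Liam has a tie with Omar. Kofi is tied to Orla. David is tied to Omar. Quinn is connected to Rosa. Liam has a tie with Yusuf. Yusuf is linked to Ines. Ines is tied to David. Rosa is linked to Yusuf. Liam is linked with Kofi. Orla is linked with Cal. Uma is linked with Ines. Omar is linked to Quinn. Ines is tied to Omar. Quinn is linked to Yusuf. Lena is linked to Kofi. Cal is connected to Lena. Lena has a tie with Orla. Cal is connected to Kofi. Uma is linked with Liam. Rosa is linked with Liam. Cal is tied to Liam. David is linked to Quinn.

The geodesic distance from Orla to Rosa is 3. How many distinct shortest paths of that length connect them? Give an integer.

2

The shortest distance is 3. The length-3 paths are: Orla–Cal–Liam–Rosa; Orla–Kofi–Liam–Rosa.
That gives 2 distinct shortest paths.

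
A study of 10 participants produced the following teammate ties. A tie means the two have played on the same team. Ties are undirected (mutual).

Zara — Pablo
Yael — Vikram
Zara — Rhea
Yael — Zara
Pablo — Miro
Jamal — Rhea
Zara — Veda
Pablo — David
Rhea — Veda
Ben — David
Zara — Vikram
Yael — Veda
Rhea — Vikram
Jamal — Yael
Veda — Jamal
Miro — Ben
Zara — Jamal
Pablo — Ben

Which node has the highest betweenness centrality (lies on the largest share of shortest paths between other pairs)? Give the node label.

Unnormalized betweenness of each node: Ben:1/2, David:0, Jamal:1/4, Miro:0, Pablo:37/2, Rhea:2/3, Veda:1/4, Vikram:1/4, Yael:2/3, Zara:251/12.
Zara has the largest value, 251/12, making it the main broker — the node through which the most shortest paths run.

Zara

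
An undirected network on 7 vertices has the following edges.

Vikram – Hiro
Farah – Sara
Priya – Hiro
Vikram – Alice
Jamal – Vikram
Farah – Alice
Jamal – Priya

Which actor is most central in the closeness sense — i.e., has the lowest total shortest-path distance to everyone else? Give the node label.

Farness (sum of distances to all others) for each node — Alice:11, Farah:14, Hiro:13, Jamal:13, Priya:16, Sara:19, Vikram:10.
The smallest farness is 10, for Vikram, so Vikram has the highest closeness.

Vikram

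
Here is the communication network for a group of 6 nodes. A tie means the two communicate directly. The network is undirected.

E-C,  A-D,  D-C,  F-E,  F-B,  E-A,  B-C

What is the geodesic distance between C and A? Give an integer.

One shortest route is C – E – A, which uses 2 edges, and C and A are not directly tied, so nothing shorter exists. So d(C,A) = 2.

2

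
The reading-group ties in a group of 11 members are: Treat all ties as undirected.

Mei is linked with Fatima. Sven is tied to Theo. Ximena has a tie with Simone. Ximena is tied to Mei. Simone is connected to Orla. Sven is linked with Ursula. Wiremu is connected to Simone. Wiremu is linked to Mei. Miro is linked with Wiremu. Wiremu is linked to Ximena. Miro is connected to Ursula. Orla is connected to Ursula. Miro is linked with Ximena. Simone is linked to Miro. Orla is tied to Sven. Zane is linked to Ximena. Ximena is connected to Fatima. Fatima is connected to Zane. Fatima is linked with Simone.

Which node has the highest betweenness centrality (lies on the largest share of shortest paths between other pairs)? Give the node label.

Unnormalized betweenness of each node: Fatima:97/30, Mei:1/3, Miro:259/30, Orla:281/30, Simone:203/15, Sven:9, Theo:0, Ursula:179/30, Wiremu:37/15, Ximena:142/15, Zane:0.
Simone has the largest value, 203/15, making it the main broker — the node through which the most shortest paths run.

Simone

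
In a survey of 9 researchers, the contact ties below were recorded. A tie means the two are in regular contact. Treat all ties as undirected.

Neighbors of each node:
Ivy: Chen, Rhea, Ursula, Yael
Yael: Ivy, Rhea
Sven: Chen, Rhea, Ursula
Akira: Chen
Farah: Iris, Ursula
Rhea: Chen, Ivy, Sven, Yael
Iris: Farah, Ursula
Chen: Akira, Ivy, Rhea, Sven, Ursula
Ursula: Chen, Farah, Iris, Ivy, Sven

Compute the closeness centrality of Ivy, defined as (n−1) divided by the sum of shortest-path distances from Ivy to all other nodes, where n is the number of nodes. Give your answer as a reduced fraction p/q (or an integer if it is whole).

Distances from Ivy: Akira:2, Chen:1, Farah:2, Iris:2, Rhea:1, Sven:2, Ursula:1, Yael:1. Sum = 12.
n = 9, so closeness = 8/12 = 2/3.

2/3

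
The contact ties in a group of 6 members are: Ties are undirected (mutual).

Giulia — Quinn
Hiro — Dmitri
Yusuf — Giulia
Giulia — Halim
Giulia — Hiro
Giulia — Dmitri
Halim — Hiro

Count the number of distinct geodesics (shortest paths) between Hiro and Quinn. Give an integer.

The shortest distance is 2, and the only length-2 path is Hiro–Giulia–Quinn. So there is exactly 1 shortest path.

1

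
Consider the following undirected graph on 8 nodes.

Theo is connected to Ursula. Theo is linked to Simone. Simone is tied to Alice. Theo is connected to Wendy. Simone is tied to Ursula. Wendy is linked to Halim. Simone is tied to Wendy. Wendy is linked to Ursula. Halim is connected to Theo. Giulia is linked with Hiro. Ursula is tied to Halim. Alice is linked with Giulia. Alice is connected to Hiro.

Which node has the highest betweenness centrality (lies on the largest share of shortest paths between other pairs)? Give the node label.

Simone

Unnormalized betweenness of each node: Alice:10, Giulia:0, Halim:0, Hiro:0, Simone:12, Theo:4/3, Ursula:4/3, Wendy:4/3.
Simone has the largest value, 12, making it the main broker — the node through which the most shortest paths run.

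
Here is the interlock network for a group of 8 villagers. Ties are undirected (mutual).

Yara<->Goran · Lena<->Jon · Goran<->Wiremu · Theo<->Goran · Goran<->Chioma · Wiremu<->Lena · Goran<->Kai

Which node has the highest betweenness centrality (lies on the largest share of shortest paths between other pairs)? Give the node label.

Goran

Unnormalized betweenness of each node: Chioma:0, Goran:18, Jon:0, Kai:0, Lena:6, Theo:0, Wiremu:10, Yara:0.
Goran has the largest value, 18, making it the main broker — the node through which the most shortest paths run.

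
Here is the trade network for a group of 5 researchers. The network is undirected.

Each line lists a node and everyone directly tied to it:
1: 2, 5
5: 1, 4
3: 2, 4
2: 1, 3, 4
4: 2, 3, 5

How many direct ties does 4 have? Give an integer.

3

4 is directly tied to 2, 3, and 5. That is 3 neighbors, so the degree of 4 is 3.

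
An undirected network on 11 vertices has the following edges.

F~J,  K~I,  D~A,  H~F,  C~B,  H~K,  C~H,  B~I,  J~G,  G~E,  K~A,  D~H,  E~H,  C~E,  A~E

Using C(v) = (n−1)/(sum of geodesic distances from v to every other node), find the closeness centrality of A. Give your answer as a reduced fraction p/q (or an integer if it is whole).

Distances from A: B:3, C:2, D:1, E:1, F:3, G:2, H:2, I:2, J:3, K:1. Sum = 20.
n = 11, so closeness = 10/20 = 1/2.

1/2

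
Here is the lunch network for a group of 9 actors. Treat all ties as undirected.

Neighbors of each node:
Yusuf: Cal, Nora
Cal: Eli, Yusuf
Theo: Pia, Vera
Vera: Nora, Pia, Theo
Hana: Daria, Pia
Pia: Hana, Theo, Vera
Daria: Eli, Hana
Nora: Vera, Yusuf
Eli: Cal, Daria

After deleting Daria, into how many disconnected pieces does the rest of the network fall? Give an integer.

Daria's neighbors (Eli and Hana) remain reachable from one another through other ties, so the rest of the network stays in one piece.

1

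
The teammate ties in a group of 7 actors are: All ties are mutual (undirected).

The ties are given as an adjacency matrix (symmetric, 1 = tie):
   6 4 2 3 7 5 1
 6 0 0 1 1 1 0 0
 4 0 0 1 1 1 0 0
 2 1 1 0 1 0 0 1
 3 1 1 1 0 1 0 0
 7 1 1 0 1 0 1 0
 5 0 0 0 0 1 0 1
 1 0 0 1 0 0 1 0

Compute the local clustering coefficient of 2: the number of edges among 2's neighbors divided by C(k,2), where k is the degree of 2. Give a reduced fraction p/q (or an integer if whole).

2's neighbors: 1, 3, 4, and 6 (k = 4).
Possible neighbor pairs: C(4,2) = 6. Edges among them: 3–4, 3–6 → e = 2.
Clustering(2) = 2/6 = 1/3.

1/3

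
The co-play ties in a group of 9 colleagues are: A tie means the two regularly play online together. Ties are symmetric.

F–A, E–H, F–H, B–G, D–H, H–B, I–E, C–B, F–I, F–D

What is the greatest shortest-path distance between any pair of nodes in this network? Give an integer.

Eccentricity of each node (its greatest distance to any other): A:4, B:3, C:4, D:3, E:3, F:3, G:4, H:2, I:4.
The maximum eccentricity is 4, realized for instance by the pair I–G via I – E – H – B – G. So the diameter is 4.

4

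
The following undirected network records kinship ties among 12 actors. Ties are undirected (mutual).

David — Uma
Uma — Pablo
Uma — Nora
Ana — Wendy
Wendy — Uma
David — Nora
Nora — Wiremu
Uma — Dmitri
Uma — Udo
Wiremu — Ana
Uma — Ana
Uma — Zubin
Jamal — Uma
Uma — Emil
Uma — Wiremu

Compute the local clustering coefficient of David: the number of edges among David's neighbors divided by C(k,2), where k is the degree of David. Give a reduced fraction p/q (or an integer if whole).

1

David's neighbors: Nora and Uma (k = 2).
Possible neighbor pairs: C(2,2) = 1. Edges among them: Nora–Uma → e = 1.
Clustering(David) = 1/1.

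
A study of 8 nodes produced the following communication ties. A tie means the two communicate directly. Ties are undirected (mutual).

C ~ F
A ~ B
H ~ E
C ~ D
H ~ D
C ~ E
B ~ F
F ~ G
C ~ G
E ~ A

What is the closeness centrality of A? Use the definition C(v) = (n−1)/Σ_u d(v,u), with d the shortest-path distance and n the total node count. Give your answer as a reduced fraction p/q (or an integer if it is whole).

1/2

Distances from A: B:1, C:2, D:3, E:1, F:2, G:3, H:2. Sum = 14.
n = 8, so closeness = 7/14 = 1/2.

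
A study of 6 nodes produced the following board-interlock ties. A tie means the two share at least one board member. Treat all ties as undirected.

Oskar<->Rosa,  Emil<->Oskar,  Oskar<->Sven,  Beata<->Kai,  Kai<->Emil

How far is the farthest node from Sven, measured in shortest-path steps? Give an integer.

4

Distances from Sven: Beata:4, Emil:2, Kai:3, Oskar:1, Rosa:2.
The largest is 4 (to Beata), so the eccentricity of Sven is 4.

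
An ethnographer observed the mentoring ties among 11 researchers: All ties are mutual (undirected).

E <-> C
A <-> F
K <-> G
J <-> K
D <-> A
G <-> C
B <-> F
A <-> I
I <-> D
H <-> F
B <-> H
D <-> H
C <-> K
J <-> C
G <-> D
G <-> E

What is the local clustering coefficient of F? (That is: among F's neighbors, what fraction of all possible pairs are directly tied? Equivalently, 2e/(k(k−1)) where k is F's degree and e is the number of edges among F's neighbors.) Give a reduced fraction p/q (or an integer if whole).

F's neighbors: A, B, and H (k = 3).
Possible neighbor pairs: C(3,2) = 3. Edges among them: B–H → e = 1.
Clustering(F) = 1/3.

1/3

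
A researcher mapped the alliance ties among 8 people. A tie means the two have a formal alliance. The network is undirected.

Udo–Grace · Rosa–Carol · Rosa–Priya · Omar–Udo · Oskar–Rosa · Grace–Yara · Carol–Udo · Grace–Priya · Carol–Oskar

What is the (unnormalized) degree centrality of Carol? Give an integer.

Carol is directly tied to Oskar, Rosa, and Udo. That is 3 neighbors, so the degree of Carol is 3.

3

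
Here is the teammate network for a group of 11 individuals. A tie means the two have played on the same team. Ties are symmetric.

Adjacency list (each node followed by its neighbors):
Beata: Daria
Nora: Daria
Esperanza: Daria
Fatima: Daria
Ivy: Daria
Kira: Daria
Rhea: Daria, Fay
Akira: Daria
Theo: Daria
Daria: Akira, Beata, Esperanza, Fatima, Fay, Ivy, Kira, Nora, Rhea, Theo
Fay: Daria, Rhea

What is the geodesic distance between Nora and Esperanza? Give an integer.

2

One shortest route is Nora – Daria – Esperanza, which uses 2 edges, and Nora and Esperanza are not directly tied, so nothing shorter exists. So d(Nora,Esperanza) = 2.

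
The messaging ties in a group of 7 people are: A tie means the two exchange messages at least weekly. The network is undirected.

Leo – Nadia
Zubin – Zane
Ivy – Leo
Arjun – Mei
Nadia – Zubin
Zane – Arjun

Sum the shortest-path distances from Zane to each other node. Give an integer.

Distances from Zane: Arjun:1, Ivy:4, Leo:3, Mei:2, Nadia:2, Zubin:1.
Sum = 1 + 4 + 3 + 2 + 2 + 1 = 13.

13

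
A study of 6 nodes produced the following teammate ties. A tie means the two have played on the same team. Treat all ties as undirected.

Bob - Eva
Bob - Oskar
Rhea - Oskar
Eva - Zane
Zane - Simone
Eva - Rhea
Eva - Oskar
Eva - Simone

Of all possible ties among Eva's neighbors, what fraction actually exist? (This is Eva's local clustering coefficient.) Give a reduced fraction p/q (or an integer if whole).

3/10

Eva's neighbors: Bob, Oskar, Rhea, Simone, and Zane (k = 5).
Possible neighbor pairs: C(5,2) = 10. Edges among them: Bob–Oskar, Oskar–Rhea, Simone–Zane → e = 3.
Clustering(Eva) = 3/10.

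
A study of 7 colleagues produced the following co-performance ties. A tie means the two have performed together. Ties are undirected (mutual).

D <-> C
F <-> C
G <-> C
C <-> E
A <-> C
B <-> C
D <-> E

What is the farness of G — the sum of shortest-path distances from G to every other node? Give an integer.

Distances from G: A:2, B:2, C:1, D:2, E:2, F:2.
Sum = 2 + 2 + 1 + 2 + 2 + 2 = 11.

11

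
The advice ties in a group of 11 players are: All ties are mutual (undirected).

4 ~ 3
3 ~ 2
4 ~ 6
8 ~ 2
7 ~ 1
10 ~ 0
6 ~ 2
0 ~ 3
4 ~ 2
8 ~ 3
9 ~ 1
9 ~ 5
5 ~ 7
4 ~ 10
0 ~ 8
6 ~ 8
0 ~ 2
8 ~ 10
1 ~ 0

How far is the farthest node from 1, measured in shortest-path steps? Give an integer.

Distances from 1: 0:1, 2:2, 3:2, 4:3, 5:2, 6:3, 7:1, 8:2, 9:1, 10:2.
The largest is 3 (to 4 and 6), so the eccentricity of 1 is 3.

3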